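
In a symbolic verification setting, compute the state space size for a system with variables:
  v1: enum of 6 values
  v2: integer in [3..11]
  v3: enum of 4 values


State space = product of domain sizes of all variables.
Domain sizes:
  v1 (enum of 6 values): 6
  v2 (integer in [3..11]): 9
  v3 (enum of 4 values): 4
Product = 6 * 9 * 4 = 216

216


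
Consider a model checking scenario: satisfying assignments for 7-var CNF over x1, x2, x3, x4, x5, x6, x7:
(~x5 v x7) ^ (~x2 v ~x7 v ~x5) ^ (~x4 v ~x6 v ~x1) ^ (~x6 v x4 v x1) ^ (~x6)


CNF with 5 clauses over 7 vars (128 assignments).
An assignment satisfies CNF iff every clause has >=1 true literal.
Check each row (bits = x1,x2,x3,x4,x5,x6,x7; clause T/F shown):
  row 0 [0000000]: clauses=TTTTT -> 1
  row 1 [0000001]: clauses=TTTTT -> 1
  row 2 [0000010]: clauses=TTTFF -> 0
  row 3 [0000011]: clauses=TTTFF -> 0
  row 4 [0000100]: clauses=FTTTT -> 0
  (every remaining row is evaluated the same way; all 128 results are listed next)
Full result column, 8 rows per line (x1,x2,x3,x4 fixed per line; x5,x6,x7 runs 000..111 left to right):
  rows 0-7 [x1,x2,x3,x4=0000]: 11000100  (ones: 3)
  rows 8-15 [x1,x2,x3,x4=0001]: 11000100  (ones: 3)
  rows 16-23 [x1,x2,x3,x4=0010]: 11000100  (ones: 3)
  rows 24-31 [x1,x2,x3,x4=0011]: 11000100  (ones: 3)
  rows 32-39 [x1,x2,x3,x4=0100]: 11000000  (ones: 2)
  rows 40-47 [x1,x2,x3,x4=0101]: 11000000  (ones: 2)
  rows 48-55 [x1,x2,x3,x4=0110]: 11000000  (ones: 2)
  rows 56-63 [x1,x2,x3,x4=0111]: 11000000  (ones: 2)
  rows 64-71 [x1,x2,x3,x4=1000]: 11000100  (ones: 3)
  rows 72-79 [x1,x2,x3,x4=1001]: 11000100  (ones: 3)
  rows 80-87 [x1,x2,x3,x4=1010]: 11000100  (ones: 3)
  rows 88-95 [x1,x2,x3,x4=1011]: 11000100  (ones: 3)
  rows 96-103 [x1,x2,x3,x4=1100]: 11000000  (ones: 2)
  rows 104-111 [x1,x2,x3,x4=1101]: 11000000  (ones: 2)
  rows 112-119 [x1,x2,x3,x4=1110]: 11000000  (ones: 2)
  rows 120-127 [x1,x2,x3,x4=1111]: 11000000  (ones: 2)
Satisfying assignments = 3+3+3+3+2+2+2+2+3+3+3+3+2+2+2+2 = 40

40


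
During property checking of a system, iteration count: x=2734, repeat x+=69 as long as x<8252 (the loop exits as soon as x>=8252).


Step 1: x goes from 2734 toward 8252 by 69; the body runs while x<8252, so iterations = ceil((bound-start)/step)
Step 2: Distance=5518
Step 3: ceil(5518/69)=80

80


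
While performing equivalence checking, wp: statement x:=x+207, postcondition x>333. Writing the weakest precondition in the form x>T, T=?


Formula: wp(x:=E, P) = P[E/x] (substitute E for x in postcondition)
Step 1: Postcondition: x>333
Step 2: Substitute x+207 for x: x+207>333
Step 3: Solve for x: x > 333-207 = 126

126


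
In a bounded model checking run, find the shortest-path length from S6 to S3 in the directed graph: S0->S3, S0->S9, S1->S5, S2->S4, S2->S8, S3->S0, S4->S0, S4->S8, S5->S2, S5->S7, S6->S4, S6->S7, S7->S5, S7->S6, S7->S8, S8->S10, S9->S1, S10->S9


BFS layer-by-layer from S6:
  dist 0: {S6}
  dist 1: {S4, S7}
  dist 2: {S0, S5, S8}
  dist 3: {S2, S3, S9, S10}
  -> S3 reached at distance 3
Shortest path length = 3

3


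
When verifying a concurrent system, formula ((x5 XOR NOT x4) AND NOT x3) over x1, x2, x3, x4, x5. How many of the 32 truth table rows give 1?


Formula: ((x5 XOR NOT x4) AND NOT x3) over 5 vars (32 rows)
Evaluate each row (x1, x2, x3, x4, x5 as bits, MSB first):
  row 0 [00000]: ((0 XOR NOT 0) AND NOT 0) -> 1
  row 1 [00001]: ((1 XOR NOT 0) AND NOT 0) -> 0
  row 2 [00010]: ((0 XOR NOT 1) AND NOT 0) -> 0
  row 3 [00011]: ((1 XOR NOT 1) AND NOT 0) -> 1
  row 4 [00100]: ((0 XOR NOT 0) AND NOT 1) -> 0
  row 5 [00101]: ((1 XOR NOT 0) AND NOT 1) -> 0
  row 6 [00110]: ((0 XOR NOT 1) AND NOT 1) -> 0
  row 7 [00111]: ((1 XOR NOT 1) AND NOT 1) -> 0
  row 8 [01000]: ((0 XOR NOT 0) AND NOT 0) -> 1
  row 9 [01001]: ((1 XOR NOT 0) AND NOT 0) -> 0
  row 10 [01010]: ((0 XOR NOT 1) AND NOT 0) -> 0
  row 11 [01011]: ((1 XOR NOT 1) AND NOT 0) -> 1
  row 12 [01100]: ((0 XOR NOT 0) AND NOT 1) -> 0
  row 13 [01101]: ((1 XOR NOT 0) AND NOT 1) -> 0
  row 14 [01110]: ((0 XOR NOT 1) AND NOT 1) -> 0
  row 15 [01111]: ((1 XOR NOT 1) AND NOT 1) -> 0
  row 16 [10000]: ((0 XOR NOT 0) AND NOT 0) -> 1
  row 17 [10001]: ((1 XOR NOT 0) AND NOT 0) -> 0
  row 18 [10010]: ((0 XOR NOT 1) AND NOT 0) -> 0
  row 19 [10011]: ((1 XOR NOT 1) AND NOT 0) -> 1
  row 20 [10100]: ((0 XOR NOT 0) AND NOT 1) -> 0
  row 21 [10101]: ((1 XOR NOT 0) AND NOT 1) -> 0
  row 22 [10110]: ((0 XOR NOT 1) AND NOT 1) -> 0
  row 23 [10111]: ((1 XOR NOT 1) AND NOT 1) -> 0
  row 24 [11000]: ((0 XOR NOT 0) AND NOT 0) -> 1
  row 25 [11001]: ((1 XOR NOT 0) AND NOT 0) -> 0
  row 26 [11010]: ((0 XOR NOT 1) AND NOT 0) -> 0
  row 27 [11011]: ((1 XOR NOT 1) AND NOT 0) -> 1
  row 28 [11100]: ((0 XOR NOT 0) AND NOT 1) -> 0
  row 29 [11101]: ((1 XOR NOT 0) AND NOT 1) -> 0
  row 30 [11110]: ((0 XOR NOT 1) AND NOT 1) -> 0
  row 31 [11111]: ((1 XOR NOT 1) AND NOT 1) -> 0
Full result column, 8 rows per line (x1,x2 fixed per line; x3,x4,x5 runs 000..111 left to right):
  rows 0-7 [x1,x2=00]: 10010000  (ones: 2)
  rows 8-15 [x1,x2=01]: 10010000  (ones: 2)
  rows 16-23 [x1,x2=10]: 10010000  (ones: 2)
  rows 24-31 [x1,x2=11]: 10010000  (ones: 2)
Count of 1-rows = 2+2+2+2 = 8

8


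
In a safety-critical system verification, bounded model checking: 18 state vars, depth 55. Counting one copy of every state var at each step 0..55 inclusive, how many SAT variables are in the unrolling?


BMC unrolls to depth k, creating one copy of each state var for steps 0..k.
Step count = 55 + 1 = 56 (steps 0 through 55)
Vars per step = 18
Total = 18 * 56 = 1008

1008


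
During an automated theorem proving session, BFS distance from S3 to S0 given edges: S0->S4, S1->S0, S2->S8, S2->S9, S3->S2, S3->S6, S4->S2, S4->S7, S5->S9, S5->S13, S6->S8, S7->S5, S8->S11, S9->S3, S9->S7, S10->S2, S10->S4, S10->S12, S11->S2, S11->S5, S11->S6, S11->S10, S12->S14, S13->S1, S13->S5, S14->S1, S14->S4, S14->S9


BFS layer-by-layer from S3:
  dist 0: {S3}
  dist 1: {S2, S6}
  dist 2: {S8, S9}
  dist 3: {S7, S11}
  dist 4: {S5, S10}
  dist 5: {S4, S12, S13}
  dist 6: {S1, S14}
  dist 7: {S0}
  -> S0 reached at distance 7
Shortest path length = 7

7


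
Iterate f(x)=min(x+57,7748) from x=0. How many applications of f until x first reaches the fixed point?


Step 1: x=0, cap=7748, increment=57
Step 2: x grows by 57 each step until capped at 7748; fixed point is x=7748
Step 3: iterations = ceil(7748/57) = 136

136


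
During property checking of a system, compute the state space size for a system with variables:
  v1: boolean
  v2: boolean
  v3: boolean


State space = product of domain sizes of all variables.
Domain sizes:
  v1 (boolean): 2
  v2 (boolean): 2
  v3 (boolean): 2
Product = 2 * 2 * 2 = 8

8


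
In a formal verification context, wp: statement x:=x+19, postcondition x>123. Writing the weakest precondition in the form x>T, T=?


Formula: wp(x:=E, P) = P[E/x] (substitute E for x in postcondition)
Step 1: Postcondition: x>123
Step 2: Substitute x+19 for x: x+19>123
Step 3: Solve for x: x > 123-19 = 104

104


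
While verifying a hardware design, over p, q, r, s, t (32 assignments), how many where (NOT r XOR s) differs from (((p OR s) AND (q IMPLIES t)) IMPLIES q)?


F1 = (NOT r XOR s)
F2 = (((p OR s) AND (q IMPLIES t)) IMPLIES q)
Evaluate both on each of 32 rows (bits = p,q,r,s,t):
  row 0 [00000]: F1=1 F2=1 -> 0
  row 1 [00001]: F1=1 F2=1 -> 0
  row 2 [00010]: F1=0 F2=0 -> 0
  row 3 [00011]: F1=0 F2=0 -> 0
  row 4 [00100]: F1=0 F2=1 (differ) -> 1
  row 5 [00101]: F1=0 F2=1 (differ) -> 1
  row 6 [00110]: F1=1 F2=0 (differ) -> 1
  row 7 [00111]: F1=1 F2=0 (differ) -> 1
  row 8 [01000]: F1=1 F2=1 -> 0
  row 9 [01001]: F1=1 F2=1 -> 0
  row 10 [01010]: F1=0 F2=1 (differ) -> 1
  row 11 [01011]: F1=0 F2=1 (differ) -> 1
  row 12 [01100]: F1=0 F2=1 (differ) -> 1
  row 13 [01101]: F1=0 F2=1 (differ) -> 1
  row 14 [01110]: F1=1 F2=1 -> 0
  row 15 [01111]: F1=1 F2=1 -> 0
  row 16 [10000]: F1=1 F2=0 (differ) -> 1
  row 17 [10001]: F1=1 F2=0 (differ) -> 1
  row 18 [10010]: F1=0 F2=0 -> 0
  row 19 [10011]: F1=0 F2=0 -> 0
  row 20 [10100]: F1=0 F2=0 -> 0
  row 21 [10101]: F1=0 F2=0 -> 0
  row 22 [10110]: F1=1 F2=0 (differ) -> 1
  row 23 [10111]: F1=1 F2=0 (differ) -> 1
  row 24 [11000]: F1=1 F2=1 -> 0
  row 25 [11001]: F1=1 F2=1 -> 0
  row 26 [11010]: F1=0 F2=1 (differ) -> 1
  row 27 [11011]: F1=0 F2=1 (differ) -> 1
  row 28 [11100]: F1=0 F2=1 (differ) -> 1
  row 29 [11101]: F1=0 F2=1 (differ) -> 1
  row 30 [11110]: F1=1 F2=1 -> 0
  row 31 [11111]: F1=1 F2=1 -> 0
Full result column, 8 rows per line (p,q fixed per line; r,s,t runs 000..111 left to right):
  rows 0-7 [p,q=00]: 00001111  (ones: 4)
  rows 8-15 [p,q=01]: 00111100  (ones: 4)
  rows 16-23 [p,q=10]: 11000011  (ones: 4)
  rows 24-31 [p,q=11]: 00111100  (ones: 4)
Disagreements = 4+4+4+4 = 16

16


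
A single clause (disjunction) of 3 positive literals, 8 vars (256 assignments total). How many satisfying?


Step 1: Total=2^8=256
Step 2: Unsat when all 3 false: 2^5=32
Step 3: Sat=256-32=224

224


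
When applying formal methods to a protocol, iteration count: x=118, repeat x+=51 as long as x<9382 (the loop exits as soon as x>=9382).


Step 1: x goes from 118 toward 9382 by 51; the body runs while x<9382, so iterations = ceil((bound-start)/step)
Step 2: Distance=9264
Step 3: ceil(9264/51)=182

182


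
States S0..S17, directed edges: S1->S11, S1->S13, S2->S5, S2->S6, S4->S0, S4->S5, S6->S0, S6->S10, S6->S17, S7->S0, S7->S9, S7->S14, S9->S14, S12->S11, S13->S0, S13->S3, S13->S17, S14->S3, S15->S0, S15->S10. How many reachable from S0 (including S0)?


BFS from S0:
  layer 0: {S0}
Reachable set: {S0}
Count = 1

1


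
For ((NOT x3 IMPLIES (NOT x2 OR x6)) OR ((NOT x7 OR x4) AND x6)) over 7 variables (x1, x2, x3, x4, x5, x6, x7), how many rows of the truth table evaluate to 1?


Formula: ((NOT x3 IMPLIES (NOT x2 OR x6)) OR ((NOT x7 OR x4) AND x6)) over 7 vars (128 rows)
Evaluate each row (x1, x2, x3, x4, x5, x6, x7 as bits, MSB first):
  row 0 [0000000]: ((NOT 0 IMPLIES (NOT 0 OR 0)) OR ((NOT 0 OR 0) AND 0)) -> 1
  row 1 [0000001]: ((NOT 0 IMPLIES (NOT 0 OR 0)) OR ((NOT 1 OR 0) AND 0)) -> 1
  row 2 [0000010]: ((NOT 0 IMPLIES (NOT 0 OR 1)) OR ((NOT 0 OR 0) AND 1)) -> 1
  row 3 [0000011]: ((NOT 0 IMPLIES (NOT 0 OR 1)) OR ((NOT 1 OR 0) AND 1)) -> 1
  row 4 [0000100]: ((NOT 0 IMPLIES (NOT 0 OR 0)) OR ((NOT 0 OR 0) AND 0)) -> 1
  (every remaining row is evaluated the same way; all 128 results are listed next)
Full result column, 8 rows per line (x1,x2,x3,x4 fixed per line; x5,x6,x7 runs 000..111 left to right):
  rows 0-7 [x1,x2,x3,x4=0000]: 11111111  (ones: 8)
  rows 8-15 [x1,x2,x3,x4=0001]: 11111111  (ones: 8)
  rows 16-23 [x1,x2,x3,x4=0010]: 11111111  (ones: 8)
  rows 24-31 [x1,x2,x3,x4=0011]: 11111111  (ones: 8)
  rows 32-39 [x1,x2,x3,x4=0100]: 00110011  (ones: 4)
  rows 40-47 [x1,x2,x3,x4=0101]: 00110011  (ones: 4)
  rows 48-55 [x1,x2,x3,x4=0110]: 11111111  (ones: 8)
  rows 56-63 [x1,x2,x3,x4=0111]: 11111111  (ones: 8)
  rows 64-71 [x1,x2,x3,x4=1000]: 11111111  (ones: 8)
  rows 72-79 [x1,x2,x3,x4=1001]: 11111111  (ones: 8)
  rows 80-87 [x1,x2,x3,x4=1010]: 11111111  (ones: 8)
  rows 88-95 [x1,x2,x3,x4=1011]: 11111111  (ones: 8)
  rows 96-103 [x1,x2,x3,x4=1100]: 00110011  (ones: 4)
  rows 104-111 [x1,x2,x3,x4=1101]: 00110011  (ones: 4)
  rows 112-119 [x1,x2,x3,x4=1110]: 11111111  (ones: 8)
  rows 120-127 [x1,x2,x3,x4=1111]: 11111111  (ones: 8)
Count of 1-rows = 8+8+8+8+4+4+8+8+8+8+8+8+4+4+8+8 = 112

112


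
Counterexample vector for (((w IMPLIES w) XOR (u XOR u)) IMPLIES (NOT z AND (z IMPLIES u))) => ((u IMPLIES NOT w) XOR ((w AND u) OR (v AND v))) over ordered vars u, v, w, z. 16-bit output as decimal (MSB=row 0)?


F1 = (((w IMPLIES w) XOR (u XOR u)) IMPLIES (NOT z AND (z IMPLIES u)))
F2 = ((u IMPLIES NOT w) XOR ((w AND u) OR (v AND v)))
Counterexample to F1=>F2 is where F1=1 and F2=0.
Evaluate each row (bits = u,v,w,z, MSB first):
  row 0 [0000]: F1=1 F2=1 -> F1&~F2 -> 0
  row 1 [0001]: F1=0 F2=1 -> F1&~F2 -> 0
  row 2 [0010]: F1=1 F2=1 -> F1&~F2 -> 0
  row 3 [0011]: F1=0 F2=1 -> F1&~F2 -> 0
  row 4 [0100]: F1=1 F2=0 -> F1&~F2 -> 1
  row 5 [0101]: F1=0 F2=0 -> F1&~F2 -> 0
  row 6 [0110]: F1=1 F2=0 -> F1&~F2 -> 1
  row 7 [0111]: F1=0 F2=0 -> F1&~F2 -> 0
  row 8 [1000]: F1=1 F2=1 -> F1&~F2 -> 0
  row 9 [1001]: F1=0 F2=1 -> F1&~F2 -> 0
  row 10 [1010]: F1=1 F2=1 -> F1&~F2 -> 0
  row 11 [1011]: F1=0 F2=1 -> F1&~F2 -> 0
  row 12 [1100]: F1=1 F2=0 -> F1&~F2 -> 1
  row 13 [1101]: F1=0 F2=0 -> F1&~F2 -> 0
  row 14 [1110]: F1=1 F2=1 -> F1&~F2 -> 0
  row 15 [1111]: F1=0 F2=1 -> F1&~F2 -> 0
Full result column, 4 rows per line (u,v fixed per line; w,z runs 00..11 left to right):
  rows 0-3 [u,v=00]: 0000  = hex 0
  rows 4-7 [u,v=01]: 1010  = hex A
  rows 8-11 [u,v=10]: 0000  = hex 0
  rows 12-15 [u,v=11]: 1000  = hex 8
Counterexample vector (row 0 .. row 15) = 0000101000001000
Output column grouped in 4s = 0000 1010 0000 1000 = 0x0A08
Convert to decimal digit by digit (value = value*16 + digit):
  0 -> 0
  0*16 + 10 (A) = 10
  10*16 + 0 = 160
  160*16 + 8 = 2568
Decimal = 2568

2568


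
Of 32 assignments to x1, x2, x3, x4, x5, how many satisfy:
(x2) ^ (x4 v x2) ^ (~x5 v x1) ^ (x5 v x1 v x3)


CNF with 4 clauses over 5 vars (32 assignments).
An assignment satisfies CNF iff every clause has >=1 true literal.
Check each row (bits = x1,x2,x3,x4,x5; clause T/F shown):
  row 0 [00000]: clauses=FFTF -> 0
  row 1 [00001]: clauses=FFFT -> 0
  row 2 [00010]: clauses=FTTF -> 0
  row 3 [00011]: clauses=FTFT -> 0
  row 4 [00100]: clauses=FFTT -> 0
  row 5 [00101]: clauses=FFFT -> 0
  row 6 [00110]: clauses=FTTT -> 0
  row 7 [00111]: clauses=FTFT -> 0
  row 8 [01000]: clauses=TTTF -> 0
  row 9 [01001]: clauses=TTFT -> 0
  row 10 [01010]: clauses=TTTF -> 0
  row 11 [01011]: clauses=TTFT -> 0
  row 12 [01100]: clauses=TTTT -> 1
  row 13 [01101]: clauses=TTFT -> 0
  row 14 [01110]: clauses=TTTT -> 1
  row 15 [01111]: clauses=TTFT -> 0
  row 16 [10000]: clauses=FFTT -> 0
  row 17 [10001]: clauses=FFTT -> 0
  row 18 [10010]: clauses=FTTT -> 0
  row 19 [10011]: clauses=FTTT -> 0
  row 20 [10100]: clauses=FFTT -> 0
  row 21 [10101]: clauses=FFTT -> 0
  row 22 [10110]: clauses=FTTT -> 0
  row 23 [10111]: clauses=FTTT -> 0
  row 24 [11000]: clauses=TTTT -> 1
  row 25 [11001]: clauses=TTTT -> 1
  row 26 [11010]: clauses=TTTT -> 1
  row 27 [11011]: clauses=TTTT -> 1
  row 28 [11100]: clauses=TTTT -> 1
  row 29 [11101]: clauses=TTTT -> 1
  row 30 [11110]: clauses=TTTT -> 1
  row 31 [11111]: clauses=TTTT -> 1
Full result column, 8 rows per line (x1,x2 fixed per line; x3,x4,x5 runs 000..111 left to right):
  rows 0-7 [x1,x2=00]: 00000000  (ones: 0)
  rows 8-15 [x1,x2=01]: 00001010  (ones: 2)
  rows 16-23 [x1,x2=10]: 00000000  (ones: 0)
  rows 24-31 [x1,x2=11]: 11111111  (ones: 8)
Satisfying assignments = 0+2+0+8 = 10

10


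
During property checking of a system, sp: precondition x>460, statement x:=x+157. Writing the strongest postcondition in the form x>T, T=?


Formula: sp(P, x:=E) = exists old_x. (x = E[old_x/x]) AND P[old_x/x] (old_x is the value of x before the assignment; eliminate old_x by solving x = E[old_x/x] for old_x)
Step 1: Precondition P: x>460, i.e. old_x > 460
Step 2: Assignment gives x = old_x + 157, so old_x = x - 157
Step 3: Substitute into P: x - 157 > 460
Step 4: Simplify: x > 460+157 = 617

617


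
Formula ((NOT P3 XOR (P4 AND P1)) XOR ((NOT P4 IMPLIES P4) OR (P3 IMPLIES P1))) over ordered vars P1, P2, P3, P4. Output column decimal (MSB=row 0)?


Formula: ((NOT P3 XOR (P4 AND P1)) XOR ((NOT P4 IMPLIES P4) OR (P3 IMPLIES P1))) over P1, P2, P3, P4 (16 rows)
Evaluate each row (bits = P1,P2,P3,P4, MSB first):
  row 0 [0000]: ((NOT 0 XOR (0 AND 0)) XOR ((NOT 0 IMPLIES 0) OR (0 IMPLIES 0))) -> 0
  row 1 [0001]: ((NOT 0 XOR (1 AND 0)) XOR ((NOT 1 IMPLIES 1) OR (0 IMPLIES 0))) -> 0
  row 2 [0010]: ((NOT 1 XOR (0 AND 0)) XOR ((NOT 0 IMPLIES 0) OR (1 IMPLIES 0))) -> 0
  row 3 [0011]: ((NOT 1 XOR (1 AND 0)) XOR ((NOT 1 IMPLIES 1) OR (1 IMPLIES 0))) -> 1
  row 4 [0100]: ((NOT 0 XOR (0 AND 0)) XOR ((NOT 0 IMPLIES 0) OR (0 IMPLIES 0))) -> 0
  row 5 [0101]: ((NOT 0 XOR (1 AND 0)) XOR ((NOT 1 IMPLIES 1) OR (0 IMPLIES 0))) -> 0
  row 6 [0110]: ((NOT 1 XOR (0 AND 0)) XOR ((NOT 0 IMPLIES 0) OR (1 IMPLIES 0))) -> 0
  row 7 [0111]: ((NOT 1 XOR (1 AND 0)) XOR ((NOT 1 IMPLIES 1) OR (1 IMPLIES 0))) -> 1
  row 8 [1000]: ((NOT 0 XOR (0 AND 1)) XOR ((NOT 0 IMPLIES 0) OR (0 IMPLIES 1))) -> 0
  row 9 [1001]: ((NOT 0 XOR (1 AND 1)) XOR ((NOT 1 IMPLIES 1) OR (0 IMPLIES 1))) -> 1
  row 10 [1010]: ((NOT 1 XOR (0 AND 1)) XOR ((NOT 0 IMPLIES 0) OR (1 IMPLIES 1))) -> 1
  row 11 [1011]: ((NOT 1 XOR (1 AND 1)) XOR ((NOT 1 IMPLIES 1) OR (1 IMPLIES 1))) -> 0
  row 12 [1100]: ((NOT 0 XOR (0 AND 1)) XOR ((NOT 0 IMPLIES 0) OR (0 IMPLIES 1))) -> 0
  row 13 [1101]: ((NOT 0 XOR (1 AND 1)) XOR ((NOT 1 IMPLIES 1) OR (0 IMPLIES 1))) -> 1
  row 14 [1110]: ((NOT 1 XOR (0 AND 1)) XOR ((NOT 0 IMPLIES 0) OR (1 IMPLIES 1))) -> 1
  row 15 [1111]: ((NOT 1 XOR (1 AND 1)) XOR ((NOT 1 IMPLIES 1) OR (1 IMPLIES 1))) -> 0
Full result column, 4 rows per line (P1,P2 fixed per line; P3,P4 runs 00..11 left to right):
  rows 0-3 [P1,P2=00]: 0001  = hex 1
  rows 4-7 [P1,P2=01]: 0001  = hex 1
  rows 8-11 [P1,P2=10]: 0110  = hex 6
  rows 12-15 [P1,P2=11]: 0110  = hex 6
Output column (row 0 .. row 15) = 0001000101100110
Output column grouped in 4s = 0001 0001 0110 0110 = 0x1166
Convert to decimal digit by digit (value = value*16 + digit):
  1 -> 1
  1*16 + 1 = 17
  17*16 + 6 = 278
  278*16 + 6 = 4454
Decimal = 4454

4454


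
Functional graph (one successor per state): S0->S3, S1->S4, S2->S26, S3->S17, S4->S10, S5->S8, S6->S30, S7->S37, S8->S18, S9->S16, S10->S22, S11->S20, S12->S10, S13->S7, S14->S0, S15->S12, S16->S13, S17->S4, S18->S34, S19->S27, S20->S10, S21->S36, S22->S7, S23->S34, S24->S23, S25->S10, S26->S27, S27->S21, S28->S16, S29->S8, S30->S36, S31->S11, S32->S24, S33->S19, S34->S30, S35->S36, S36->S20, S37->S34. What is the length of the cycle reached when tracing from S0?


Trace from S0 until a state repeats:
  S0 -> S3 -> S17 -> S4 -> S10 -> S22 -> S7 -> S37 -> S34 -> S30 -> S36 -> S20 -> S10
S10 first seen at step 4, revisited at step 12.
Cycle length = 12 - 4 = 8

8


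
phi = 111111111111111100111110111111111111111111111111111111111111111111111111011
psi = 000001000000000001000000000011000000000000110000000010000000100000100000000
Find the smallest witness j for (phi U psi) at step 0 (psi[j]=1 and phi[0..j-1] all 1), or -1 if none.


(phi U psi) at 0: need smallest j with psi[j]=1 and phi[i]=1 for all i in [0,j).
Scan from step 0:
  step 0: phi=1, psi=0 -> continue
  step 1: phi=1, psi=0 -> continue
  step 2: phi=1, psi=0 -> continue
  step 3: phi=1, psi=0 -> continue
  step 5: psi=1 and phi held for [0,5) -> witness found
Witness step = 5

5


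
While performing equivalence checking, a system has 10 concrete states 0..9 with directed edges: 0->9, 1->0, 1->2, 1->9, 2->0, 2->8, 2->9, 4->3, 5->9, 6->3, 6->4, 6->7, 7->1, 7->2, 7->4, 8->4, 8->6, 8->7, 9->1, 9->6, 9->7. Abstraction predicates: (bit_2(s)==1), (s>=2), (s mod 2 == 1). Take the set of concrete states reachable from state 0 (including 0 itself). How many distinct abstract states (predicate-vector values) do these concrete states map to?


BFS from 0:
Concrete reachable: {0, 1, 2, 3, 4, 6, 7, 8, 9}
Abstract via predicates (bit_2(s)==1), (s>=2), (s mod 2 == 1):
  (0,0,0) <- {0}
  (0,0,1) <- {1}
  (0,1,0) <- {2, 8}
  (0,1,1) <- {3, 9}
  (1,1,0) <- {4, 6}
  (1,1,1) <- {7}
Distinct abstract states = 6

6


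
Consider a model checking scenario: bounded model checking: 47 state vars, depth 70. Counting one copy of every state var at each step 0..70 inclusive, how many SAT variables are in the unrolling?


BMC unrolls to depth k, creating one copy of each state var for steps 0..k.
Step count = 70 + 1 = 71 (steps 0 through 70)
Vars per step = 47
Total = 47 * 71 = 3337

3337


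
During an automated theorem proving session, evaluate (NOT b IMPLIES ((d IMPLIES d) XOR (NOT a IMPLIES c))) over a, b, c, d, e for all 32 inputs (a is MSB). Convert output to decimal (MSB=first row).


Formula: (NOT b IMPLIES ((d IMPLIES d) XOR (NOT a IMPLIES c))) over a, b, c, d, e (32 rows)
Evaluate each row (bits = a,b,c,d,e, MSB first):
  row 0 [00000]: (NOT 0 IMPLIES ((0 IMPLIES 0) XOR (NOT 0 IMPLIES 0))) -> 1
  row 1 [00001]: (NOT 0 IMPLIES ((0 IMPLIES 0) XOR (NOT 0 IMPLIES 0))) -> 1
  row 2 [00010]: (NOT 0 IMPLIES ((1 IMPLIES 1) XOR (NOT 0 IMPLIES 0))) -> 1
  row 3 [00011]: (NOT 0 IMPLIES ((1 IMPLIES 1) XOR (NOT 0 IMPLIES 0))) -> 1
  row 4 [00100]: (NOT 0 IMPLIES ((0 IMPLIES 0) XOR (NOT 0 IMPLIES 1))) -> 0
  row 5 [00101]: (NOT 0 IMPLIES ((0 IMPLIES 0) XOR (NOT 0 IMPLIES 1))) -> 0
  row 6 [00110]: (NOT 0 IMPLIES ((1 IMPLIES 1) XOR (NOT 0 IMPLIES 1))) -> 0
  row 7 [00111]: (NOT 0 IMPLIES ((1 IMPLIES 1) XOR (NOT 0 IMPLIES 1))) -> 0
  row 8 [01000]: (NOT 1 IMPLIES ((0 IMPLIES 0) XOR (NOT 0 IMPLIES 0))) -> 1
  row 9 [01001]: (NOT 1 IMPLIES ((0 IMPLIES 0) XOR (NOT 0 IMPLIES 0))) -> 1
  row 10 [01010]: (NOT 1 IMPLIES ((1 IMPLIES 1) XOR (NOT 0 IMPLIES 0))) -> 1
  row 11 [01011]: (NOT 1 IMPLIES ((1 IMPLIES 1) XOR (NOT 0 IMPLIES 0))) -> 1
  row 12 [01100]: (NOT 1 IMPLIES ((0 IMPLIES 0) XOR (NOT 0 IMPLIES 1))) -> 1
  row 13 [01101]: (NOT 1 IMPLIES ((0 IMPLIES 0) XOR (NOT 0 IMPLIES 1))) -> 1
  row 14 [01110]: (NOT 1 IMPLIES ((1 IMPLIES 1) XOR (NOT 0 IMPLIES 1))) -> 1
  row 15 [01111]: (NOT 1 IMPLIES ((1 IMPLIES 1) XOR (NOT 0 IMPLIES 1))) -> 1
  row 16 [10000]: (NOT 0 IMPLIES ((0 IMPLIES 0) XOR (NOT 1 IMPLIES 0))) -> 0
  row 17 [10001]: (NOT 0 IMPLIES ((0 IMPLIES 0) XOR (NOT 1 IMPLIES 0))) -> 0
  row 18 [10010]: (NOT 0 IMPLIES ((1 IMPLIES 1) XOR (NOT 1 IMPLIES 0))) -> 0
  row 19 [10011]: (NOT 0 IMPLIES ((1 IMPLIES 1) XOR (NOT 1 IMPLIES 0))) -> 0
  row 20 [10100]: (NOT 0 IMPLIES ((0 IMPLIES 0) XOR (NOT 1 IMPLIES 1))) -> 0
  row 21 [10101]: (NOT 0 IMPLIES ((0 IMPLIES 0) XOR (NOT 1 IMPLIES 1))) -> 0
  row 22 [10110]: (NOT 0 IMPLIES ((1 IMPLIES 1) XOR (NOT 1 IMPLIES 1))) -> 0
  row 23 [10111]: (NOT 0 IMPLIES ((1 IMPLIES 1) XOR (NOT 1 IMPLIES 1))) -> 0
  row 24 [11000]: (NOT 1 IMPLIES ((0 IMPLIES 0) XOR (NOT 1 IMPLIES 0))) -> 1
  row 25 [11001]: (NOT 1 IMPLIES ((0 IMPLIES 0) XOR (NOT 1 IMPLIES 0))) -> 1
  row 26 [11010]: (NOT 1 IMPLIES ((1 IMPLIES 1) XOR (NOT 1 IMPLIES 0))) -> 1
  row 27 [11011]: (NOT 1 IMPLIES ((1 IMPLIES 1) XOR (NOT 1 IMPLIES 0))) -> 1
  row 28 [11100]: (NOT 1 IMPLIES ((0 IMPLIES 0) XOR (NOT 1 IMPLIES 1))) -> 1
  row 29 [11101]: (NOT 1 IMPLIES ((0 IMPLIES 0) XOR (NOT 1 IMPLIES 1))) -> 1
  row 30 [11110]: (NOT 1 IMPLIES ((1 IMPLIES 1) XOR (NOT 1 IMPLIES 1))) -> 1
  row 31 [11111]: (NOT 1 IMPLIES ((1 IMPLIES 1) XOR (NOT 1 IMPLIES 1))) -> 1
Full result column, 4 rows per line (a,b,c fixed per line; d,e runs 00..11 left to right):
  rows 0-3 [a,b,c=000]: 1111  = hex F
  rows 4-7 [a,b,c=001]: 0000  = hex 0
  rows 8-11 [a,b,c=010]: 1111  = hex F
  rows 12-15 [a,b,c=011]: 1111  = hex F
  rows 16-19 [a,b,c=100]: 0000  = hex 0
  rows 20-23 [a,b,c=101]: 0000  = hex 0
  rows 24-27 [a,b,c=110]: 1111  = hex F
  rows 28-31 [a,b,c=111]: 1111  = hex F
Output column (row 0 .. row 31) = 11110000111111110000000011111111
Output column grouped in 4s = 1111 0000 1111 1111 0000 0000 1111 1111 = 0xF0FF00FF
Convert to decimal digit by digit (value = value*16 + digit):
  F -> 15
  15*16 + 0 = 240
  240*16 + 15 (F) = 3855
  3855*16 + 15 (F) = 61695
  61695*16 + 0 = 987120
  987120*16 + 0 = 15793920
  15793920*16 + 15 (F) = 252702735
  252702735*16 + 15 (F) = 4043243775
Decimal = 4043243775

4043243775


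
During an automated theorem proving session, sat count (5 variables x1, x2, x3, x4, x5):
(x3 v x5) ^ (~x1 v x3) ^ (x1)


CNF with 3 clauses over 5 vars (32 assignments).
An assignment satisfies CNF iff every clause has >=1 true literal.
Check each row (bits = x1,x2,x3,x4,x5; clause T/F shown):
  row 0 [00000]: clauses=FTF -> 0
  row 1 [00001]: clauses=TTF -> 0
  row 2 [00010]: clauses=FTF -> 0
  row 3 [00011]: clauses=TTF -> 0
  row 4 [00100]: clauses=TTF -> 0
  row 5 [00101]: clauses=TTF -> 0
  row 6 [00110]: clauses=TTF -> 0
  row 7 [00111]: clauses=TTF -> 0
  row 8 [01000]: clauses=FTF -> 0
  row 9 [01001]: clauses=TTF -> 0
  row 10 [01010]: clauses=FTF -> 0
  row 11 [01011]: clauses=TTF -> 0
  row 12 [01100]: clauses=TTF -> 0
  row 13 [01101]: clauses=TTF -> 0
  row 14 [01110]: clauses=TTF -> 0
  row 15 [01111]: clauses=TTF -> 0
  row 16 [10000]: clauses=FFT -> 0
  row 17 [10001]: clauses=TFT -> 0
  row 18 [10010]: clauses=FFT -> 0
  row 19 [10011]: clauses=TFT -> 0
  row 20 [10100]: clauses=TTT -> 1
  row 21 [10101]: clauses=TTT -> 1
  row 22 [10110]: clauses=TTT -> 1
  row 23 [10111]: clauses=TTT -> 1
  row 24 [11000]: clauses=FFT -> 0
  row 25 [11001]: clauses=TFT -> 0
  row 26 [11010]: clauses=FFT -> 0
  row 27 [11011]: clauses=TFT -> 0
  row 28 [11100]: clauses=TTT -> 1
  row 29 [11101]: clauses=TTT -> 1
  row 30 [11110]: clauses=TTT -> 1
  row 31 [11111]: clauses=TTT -> 1
Full result column, 8 rows per line (x1,x2 fixed per line; x3,x4,x5 runs 000..111 left to right):
  rows 0-7 [x1,x2=00]: 00000000  (ones: 0)
  rows 8-15 [x1,x2=01]: 00000000  (ones: 0)
  rows 16-23 [x1,x2=10]: 00001111  (ones: 4)
  rows 24-31 [x1,x2=11]: 00001111  (ones: 4)
Satisfying assignments = 0+0+4+4 = 8

8


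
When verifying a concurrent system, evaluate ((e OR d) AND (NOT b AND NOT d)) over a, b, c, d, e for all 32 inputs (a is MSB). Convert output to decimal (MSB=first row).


Formula: ((e OR d) AND (NOT b AND NOT d)) over a, b, c, d, e (32 rows)
Evaluate each row (bits = a,b,c,d,e, MSB first):
  row 0 [00000]: ((0 OR 0) AND (NOT 0 AND NOT 0)) -> 0
  row 1 [00001]: ((1 OR 0) AND (NOT 0 AND NOT 0)) -> 1
  row 2 [00010]: ((0 OR 1) AND (NOT 0 AND NOT 1)) -> 0
  row 3 [00011]: ((1 OR 1) AND (NOT 0 AND NOT 1)) -> 0
  row 4 [00100]: ((0 OR 0) AND (NOT 0 AND NOT 0)) -> 0
  row 5 [00101]: ((1 OR 0) AND (NOT 0 AND NOT 0)) -> 1
  row 6 [00110]: ((0 OR 1) AND (NOT 0 AND NOT 1)) -> 0
  row 7 [00111]: ((1 OR 1) AND (NOT 0 AND NOT 1)) -> 0
  row 8 [01000]: ((0 OR 0) AND (NOT 1 AND NOT 0)) -> 0
  row 9 [01001]: ((1 OR 0) AND (NOT 1 AND NOT 0)) -> 0
  row 10 [01010]: ((0 OR 1) AND (NOT 1 AND NOT 1)) -> 0
  row 11 [01011]: ((1 OR 1) AND (NOT 1 AND NOT 1)) -> 0
  row 12 [01100]: ((0 OR 0) AND (NOT 1 AND NOT 0)) -> 0
  row 13 [01101]: ((1 OR 0) AND (NOT 1 AND NOT 0)) -> 0
  row 14 [01110]: ((0 OR 1) AND (NOT 1 AND NOT 1)) -> 0
  row 15 [01111]: ((1 OR 1) AND (NOT 1 AND NOT 1)) -> 0
  row 16 [10000]: ((0 OR 0) AND (NOT 0 AND NOT 0)) -> 0
  row 17 [10001]: ((1 OR 0) AND (NOT 0 AND NOT 0)) -> 1
  row 18 [10010]: ((0 OR 1) AND (NOT 0 AND NOT 1)) -> 0
  row 19 [10011]: ((1 OR 1) AND (NOT 0 AND NOT 1)) -> 0
  row 20 [10100]: ((0 OR 0) AND (NOT 0 AND NOT 0)) -> 0
  row 21 [10101]: ((1 OR 0) AND (NOT 0 AND NOT 0)) -> 1
  row 22 [10110]: ((0 OR 1) AND (NOT 0 AND NOT 1)) -> 0
  row 23 [10111]: ((1 OR 1) AND (NOT 0 AND NOT 1)) -> 0
  row 24 [11000]: ((0 OR 0) AND (NOT 1 AND NOT 0)) -> 0
  row 25 [11001]: ((1 OR 0) AND (NOT 1 AND NOT 0)) -> 0
  row 26 [11010]: ((0 OR 1) AND (NOT 1 AND NOT 1)) -> 0
  row 27 [11011]: ((1 OR 1) AND (NOT 1 AND NOT 1)) -> 0
  row 28 [11100]: ((0 OR 0) AND (NOT 1 AND NOT 0)) -> 0
  row 29 [11101]: ((1 OR 0) AND (NOT 1 AND NOT 0)) -> 0
  row 30 [11110]: ((0 OR 1) AND (NOT 1 AND NOT 1)) -> 0
  row 31 [11111]: ((1 OR 1) AND (NOT 1 AND NOT 1)) -> 0
Full result column, 4 rows per line (a,b,c fixed per line; d,e runs 00..11 left to right):
  rows 0-3 [a,b,c=000]: 0100  = hex 4
  rows 4-7 [a,b,c=001]: 0100  = hex 4
  rows 8-11 [a,b,c=010]: 0000  = hex 0
  rows 12-15 [a,b,c=011]: 0000  = hex 0
  rows 16-19 [a,b,c=100]: 0100  = hex 4
  rows 20-23 [a,b,c=101]: 0100  = hex 4
  rows 24-27 [a,b,c=110]: 0000  = hex 0
  rows 28-31 [a,b,c=111]: 0000  = hex 0
Output column (row 0 .. row 31) = 01000100000000000100010000000000
Output column grouped in 4s = 0100 0100 0000 0000 0100 0100 0000 0000 = 0x44004400
Convert to decimal digit by digit (value = value*16 + digit):
  4 -> 4
  4*16 + 4 = 68
  68*16 + 0 = 1088
  1088*16 + 0 = 17408
  17408*16 + 4 = 278532
  278532*16 + 4 = 4456516
  4456516*16 + 0 = 71304256
  71304256*16 + 0 = 1140868096
Decimal = 1140868096

1140868096


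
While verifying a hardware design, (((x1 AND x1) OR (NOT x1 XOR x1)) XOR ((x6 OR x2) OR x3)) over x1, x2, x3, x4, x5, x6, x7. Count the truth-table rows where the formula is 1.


Formula: (((x1 AND x1) OR (NOT x1 XOR x1)) XOR ((x6 OR x2) OR x3)) over 7 vars (128 rows)
Evaluate each row (x1, x2, x3, x4, x5, x6, x7 as bits, MSB first):
  row 0 [0000000]: (((0 AND 0) OR (NOT 0 XOR 0)) XOR ((0 OR 0) OR 0)) -> 1
  row 1 [0000001]: (((0 AND 0) OR (NOT 0 XOR 0)) XOR ((0 OR 0) OR 0)) -> 1
  row 2 [0000010]: (((0 AND 0) OR (NOT 0 XOR 0)) XOR ((1 OR 0) OR 0)) -> 0
  row 3 [0000011]: (((0 AND 0) OR (NOT 0 XOR 0)) XOR ((1 OR 0) OR 0)) -> 0
  row 4 [0000100]: (((0 AND 0) OR (NOT 0 XOR 0)) XOR ((0 OR 0) OR 0)) -> 1
  (every remaining row is evaluated the same way; all 128 results are listed next)
Full result column, 8 rows per line (x1,x2,x3,x4 fixed per line; x5,x6,x7 runs 000..111 left to right):
  rows 0-7 [x1,x2,x3,x4=0000]: 11001100  (ones: 4)
  rows 8-15 [x1,x2,x3,x4=0001]: 11001100  (ones: 4)
  rows 16-23 [x1,x2,x3,x4=0010]: 00000000  (ones: 0)
  rows 24-31 [x1,x2,x3,x4=0011]: 00000000  (ones: 0)
  rows 32-39 [x1,x2,x3,x4=0100]: 00000000  (ones: 0)
  rows 40-47 [x1,x2,x3,x4=0101]: 00000000  (ones: 0)
  rows 48-55 [x1,x2,x3,x4=0110]: 00000000  (ones: 0)
  rows 56-63 [x1,x2,x3,x4=0111]: 00000000  (ones: 0)
  rows 64-71 [x1,x2,x3,x4=1000]: 11001100  (ones: 4)
  rows 72-79 [x1,x2,x3,x4=1001]: 11001100  (ones: 4)
  rows 80-87 [x1,x2,x3,x4=1010]: 00000000  (ones: 0)
  rows 88-95 [x1,x2,x3,x4=1011]: 00000000  (ones: 0)
  rows 96-103 [x1,x2,x3,x4=1100]: 00000000  (ones: 0)
  rows 104-111 [x1,x2,x3,x4=1101]: 00000000  (ones: 0)
  rows 112-119 [x1,x2,x3,x4=1110]: 00000000  (ones: 0)
  rows 120-127 [x1,x2,x3,x4=1111]: 00000000  (ones: 0)
Count of 1-rows = 4+4+0+0+0+0+0+0+4+4+0+0+0+0+0+0 = 16

16


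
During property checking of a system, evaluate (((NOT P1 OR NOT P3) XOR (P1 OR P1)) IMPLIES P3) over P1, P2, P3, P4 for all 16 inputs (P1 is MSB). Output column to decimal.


Formula: (((NOT P1 OR NOT P3) XOR (P1 OR P1)) IMPLIES P3) over P1, P2, P3, P4 (16 rows)
Evaluate each row (bits = P1,P2,P3,P4, MSB first):
  row 0 [0000]: (((NOT 0 OR NOT 0) XOR (0 OR 0)) IMPLIES 0) -> 0
  row 1 [0001]: (((NOT 0 OR NOT 0) XOR (0 OR 0)) IMPLIES 0) -> 0
  row 2 [0010]: (((NOT 0 OR NOT 1) XOR (0 OR 0)) IMPLIES 1) -> 1
  row 3 [0011]: (((NOT 0 OR NOT 1) XOR (0 OR 0)) IMPLIES 1) -> 1
  row 4 [0100]: (((NOT 0 OR NOT 0) XOR (0 OR 0)) IMPLIES 0) -> 0
  row 5 [0101]: (((NOT 0 OR NOT 0) XOR (0 OR 0)) IMPLIES 0) -> 0
  row 6 [0110]: (((NOT 0 OR NOT 1) XOR (0 OR 0)) IMPLIES 1) -> 1
  row 7 [0111]: (((NOT 0 OR NOT 1) XOR (0 OR 0)) IMPLIES 1) -> 1
  row 8 [1000]: (((NOT 1 OR NOT 0) XOR (1 OR 1)) IMPLIES 0) -> 1
  row 9 [1001]: (((NOT 1 OR NOT 0) XOR (1 OR 1)) IMPLIES 0) -> 1
  row 10 [1010]: (((NOT 1 OR NOT 1) XOR (1 OR 1)) IMPLIES 1) -> 1
  row 11 [1011]: (((NOT 1 OR NOT 1) XOR (1 OR 1)) IMPLIES 1) -> 1
  row 12 [1100]: (((NOT 1 OR NOT 0) XOR (1 OR 1)) IMPLIES 0) -> 1
  row 13 [1101]: (((NOT 1 OR NOT 0) XOR (1 OR 1)) IMPLIES 0) -> 1
  row 14 [1110]: (((NOT 1 OR NOT 1) XOR (1 OR 1)) IMPLIES 1) -> 1
  row 15 [1111]: (((NOT 1 OR NOT 1) XOR (1 OR 1)) IMPLIES 1) -> 1
Full result column, 4 rows per line (P1,P2 fixed per line; P3,P4 runs 00..11 left to right):
  rows 0-3 [P1,P2=00]: 0011  = hex 3
  rows 4-7 [P1,P2=01]: 0011  = hex 3
  rows 8-11 [P1,P2=10]: 1111  = hex F
  rows 12-15 [P1,P2=11]: 1111  = hex F
Output column (row 0 .. row 15) = 0011001111111111
Output column grouped in 4s = 0011 0011 1111 1111 = 0x33FF
Convert to decimal digit by digit (value = value*16 + digit):
  3 -> 3
  3*16 + 3 = 51
  51*16 + 15 (F) = 831
  831*16 + 15 (F) = 13311
Decimal = 13311

13311


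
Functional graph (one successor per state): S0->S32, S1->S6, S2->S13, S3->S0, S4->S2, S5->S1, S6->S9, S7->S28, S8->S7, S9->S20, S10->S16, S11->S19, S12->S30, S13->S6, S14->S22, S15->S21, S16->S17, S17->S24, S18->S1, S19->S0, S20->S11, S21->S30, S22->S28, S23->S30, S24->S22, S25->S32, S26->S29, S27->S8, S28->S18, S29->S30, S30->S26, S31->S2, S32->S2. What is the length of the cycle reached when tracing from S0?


Trace from S0 until a state repeats:
  S0 -> S32 -> S2 -> S13 -> S6 -> S9 -> S20 -> S11 -> S19 -> S0
S0 first seen at step 0, revisited at step 9.
Cycle length = 9 - 0 = 9

9


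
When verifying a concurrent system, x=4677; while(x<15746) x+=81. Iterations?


Step 1: x goes from 4677 toward 15746 by 81; the body runs while x<15746, so iterations = ceil((bound-start)/step)
Step 2: Distance=11069
Step 3: ceil(11069/81)=137

137


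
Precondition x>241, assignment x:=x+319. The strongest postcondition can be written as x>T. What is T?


Formula: sp(P, x:=E) = exists old_x. (x = E[old_x/x]) AND P[old_x/x] (old_x is the value of x before the assignment; eliminate old_x by solving x = E[old_x/x] for old_x)
Step 1: Precondition P: x>241, i.e. old_x > 241
Step 2: Assignment gives x = old_x + 319, so old_x = x - 319
Step 3: Substitute into P: x - 319 > 241
Step 4: Simplify: x > 241+319 = 560

560


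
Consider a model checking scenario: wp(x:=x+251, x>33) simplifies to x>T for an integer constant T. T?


Formula: wp(x:=E, P) = P[E/x] (substitute E for x in postcondition)
Step 1: Postcondition: x>33
Step 2: Substitute x+251 for x: x+251>33
Step 3: Solve for x: x > 33-251 = -218

-218


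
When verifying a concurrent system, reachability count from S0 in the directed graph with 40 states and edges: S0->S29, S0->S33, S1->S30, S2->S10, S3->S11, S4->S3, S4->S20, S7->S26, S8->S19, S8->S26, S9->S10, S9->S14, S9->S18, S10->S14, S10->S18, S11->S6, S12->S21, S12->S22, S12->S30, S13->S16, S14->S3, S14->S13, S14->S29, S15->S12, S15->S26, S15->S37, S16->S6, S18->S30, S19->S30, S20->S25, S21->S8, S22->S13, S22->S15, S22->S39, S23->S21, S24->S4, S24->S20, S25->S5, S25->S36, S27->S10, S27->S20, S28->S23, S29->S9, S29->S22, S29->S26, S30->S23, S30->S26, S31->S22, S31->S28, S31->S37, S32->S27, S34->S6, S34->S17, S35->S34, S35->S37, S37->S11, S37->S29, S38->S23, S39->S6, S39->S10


BFS from S0:
  layer 0: {S0}
  layer 1: {S29, S33}
  layer 2: {S9, S22, S26}
  layer 3: {S10, S13, S14, S15, S18, S39}
  layer 4: {S3, S6, S12, S16, S30, S37}
  layer 5: {S11, S21, S23}
  layer 6: {S8}
  layer 7: {S19}
Reachable set: {S0, S3, S6, S8, S9, S10, S11, S12, S13, S14, S15, S16, S18, S19, S21, S22, S23, S26, S29, S30, S33, S37, S39}
Count = 23

23


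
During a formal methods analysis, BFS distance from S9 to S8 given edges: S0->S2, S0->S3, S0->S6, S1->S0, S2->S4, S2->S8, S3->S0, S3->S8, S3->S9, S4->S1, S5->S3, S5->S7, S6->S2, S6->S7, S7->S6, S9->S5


BFS layer-by-layer from S9:
  dist 0: {S9}
  dist 1: {S5}
  dist 2: {S3, S7}
  dist 3: {S0, S6, S8}
  -> S8 reached at distance 3
Shortest path length = 3

3


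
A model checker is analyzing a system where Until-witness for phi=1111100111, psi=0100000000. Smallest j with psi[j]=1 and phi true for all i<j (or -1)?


(phi U psi) at 0: need smallest j with psi[j]=1 and phi[i]=1 for all i in [0,j).
Scan from step 0:
  step 0: phi=1, psi=0 -> continue
  step 1: psi=1 and phi held for [0,1) -> witness found
Witness step = 1

1


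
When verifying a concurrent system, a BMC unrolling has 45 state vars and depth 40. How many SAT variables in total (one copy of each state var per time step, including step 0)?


BMC unrolls to depth k, creating one copy of each state var for steps 0..k.
Step count = 40 + 1 = 41 (steps 0 through 40)
Vars per step = 45
Total = 45 * 41 = 1845

1845


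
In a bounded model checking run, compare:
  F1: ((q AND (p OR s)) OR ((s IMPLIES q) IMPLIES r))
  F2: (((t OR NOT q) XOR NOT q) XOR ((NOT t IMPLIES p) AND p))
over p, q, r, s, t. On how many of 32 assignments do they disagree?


F1 = ((q AND (p OR s)) OR ((s IMPLIES q) IMPLIES r))
F2 = (((t OR NOT q) XOR NOT q) XOR ((NOT t IMPLIES p) AND p))
Evaluate both on each of 32 rows (bits = p,q,r,s,t):
  row 0 [00000]: F1=0 F2=0 -> 0
  row 1 [00001]: F1=0 F2=0 -> 0
  row 2 [00010]: F1=1 F2=0 (differ) -> 1
  row 3 [00011]: F1=1 F2=0 (differ) -> 1
  row 4 [00100]: F1=1 F2=0 (differ) -> 1
  row 5 [00101]: F1=1 F2=0 (differ) -> 1
  row 6 [00110]: F1=1 F2=0 (differ) -> 1
  row 7 [00111]: F1=1 F2=0 (differ) -> 1
  row 8 [01000]: F1=0 F2=0 -> 0
  row 9 [01001]: F1=0 F2=1 (differ) -> 1
  row 10 [01010]: F1=1 F2=0 (differ) -> 1
  row 11 [01011]: F1=1 F2=1 -> 0
  row 12 [01100]: F1=1 F2=0 (differ) -> 1
  row 13 [01101]: F1=1 F2=1 -> 0
  row 14 [01110]: F1=1 F2=0 (differ) -> 1
  row 15 [01111]: F1=1 F2=1 -> 0
  row 16 [10000]: F1=0 F2=1 (differ) -> 1
  row 17 [10001]: F1=0 F2=1 (differ) -> 1
  row 18 [10010]: F1=1 F2=1 -> 0
  row 19 [10011]: F1=1 F2=1 -> 0
  row 20 [10100]: F1=1 F2=1 -> 0
  row 21 [10101]: F1=1 F2=1 -> 0
  row 22 [10110]: F1=1 F2=1 -> 0
  row 23 [10111]: F1=1 F2=1 -> 0
  row 24 [11000]: F1=1 F2=1 -> 0
  row 25 [11001]: F1=1 F2=0 (differ) -> 1
  row 26 [11010]: F1=1 F2=1 -> 0
  row 27 [11011]: F1=1 F2=0 (differ) -> 1
  row 28 [11100]: F1=1 F2=1 -> 0
  row 29 [11101]: F1=1 F2=0 (differ) -> 1
  row 30 [11110]: F1=1 F2=1 -> 0
  row 31 [11111]: F1=1 F2=0 (differ) -> 1
Full result column, 8 rows per line (p,q fixed per line; r,s,t runs 000..111 left to right):
  rows 0-7 [p,q=00]: 00111111  (ones: 6)
  rows 8-15 [p,q=01]: 01101010  (ones: 4)
  rows 16-23 [p,q=10]: 11000000  (ones: 2)
  rows 24-31 [p,q=11]: 01010101  (ones: 4)
Disagreements = 6+4+2+4 = 16

16


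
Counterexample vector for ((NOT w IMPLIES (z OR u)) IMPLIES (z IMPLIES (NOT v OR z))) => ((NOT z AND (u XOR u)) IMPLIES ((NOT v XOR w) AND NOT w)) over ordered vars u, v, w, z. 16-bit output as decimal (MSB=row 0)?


F1 = ((NOT w IMPLIES (z OR u)) IMPLIES (z IMPLIES (NOT v OR z)))
F2 = ((NOT z AND (u XOR u)) IMPLIES ((NOT v XOR w) AND NOT w))
Counterexample to F1=>F2 is where F1=1 and F2=0.
Evaluate each row (bits = u,v,w,z, MSB first):
  row 0 [0000]: F1=1 F2=1 -> F1&~F2 -> 0
  row 1 [0001]: F1=1 F2=1 -> F1&~F2 -> 0
  row 2 [0010]: F1=1 F2=1 -> F1&~F2 -> 0
  row 3 [0011]: F1=1 F2=1 -> F1&~F2 -> 0
  row 4 [0100]: F1=1 F2=1 -> F1&~F2 -> 0
  row 5 [0101]: F1=1 F2=1 -> F1&~F2 -> 0
  row 6 [0110]: F1=1 F2=1 -> F1&~F2 -> 0
  row 7 [0111]: F1=1 F2=1 -> F1&~F2 -> 0
  row 8 [1000]: F1=1 F2=1 -> F1&~F2 -> 0
  row 9 [1001]: F1=1 F2=1 -> F1&~F2 -> 0
  row 10 [1010]: F1=1 F2=1 -> F1&~F2 -> 0
  row 11 [1011]: F1=1 F2=1 -> F1&~F2 -> 0
  row 12 [1100]: F1=1 F2=1 -> F1&~F2 -> 0
  row 13 [1101]: F1=1 F2=1 -> F1&~F2 -> 0
  row 14 [1110]: F1=1 F2=1 -> F1&~F2 -> 0
  row 15 [1111]: F1=1 F2=1 -> F1&~F2 -> 0
Full result column, 4 rows per line (u,v fixed per line; w,z runs 00..11 left to right):
  rows 0-3 [u,v=00]: 0000  = hex 0
  rows 4-7 [u,v=01]: 0000  = hex 0
  rows 8-11 [u,v=10]: 0000  = hex 0
  rows 12-15 [u,v=11]: 0000  = hex 0
Counterexample vector (row 0 .. row 15) = 0000000000000000
Output column grouped in 4s = 0000 0000 0000 0000 = 0x0000
Convert to decimal digit by digit (value = value*16 + digit):
  0 -> 0
  0*16 + 0 = 0
  0*16 + 0 = 0
  0*16 + 0 = 0
Decimal = 0

0


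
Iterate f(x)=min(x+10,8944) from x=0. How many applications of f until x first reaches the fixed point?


Step 1: x=0, cap=8944, increment=10
Step 2: x grows by 10 each step until capped at 8944; fixed point is x=8944
Step 3: iterations = ceil(8944/10) = 895

895


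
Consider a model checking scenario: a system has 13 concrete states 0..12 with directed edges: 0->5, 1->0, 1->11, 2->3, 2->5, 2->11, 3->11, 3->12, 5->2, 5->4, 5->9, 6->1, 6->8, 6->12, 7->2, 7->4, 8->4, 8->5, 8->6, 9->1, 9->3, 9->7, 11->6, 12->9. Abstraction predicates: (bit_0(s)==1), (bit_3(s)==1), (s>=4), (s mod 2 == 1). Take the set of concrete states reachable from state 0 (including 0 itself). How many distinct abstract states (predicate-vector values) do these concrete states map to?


BFS from 0:
Concrete reachable: {0, 1, 2, 3, 4, 5, 6, 7, 8, 9, 11, 12}
Abstract via predicates (bit_0(s)==1), (bit_3(s)==1), (s>=4), (s mod 2 == 1):
  (0,0,0,0) <- {0, 2}
  (0,0,1,0) <- {4, 6}
  (0,1,1,0) <- {8, 12}
  (1,0,0,1) <- {1, 3}
  (1,0,1,1) <- {5, 7}
  (1,1,1,1) <- {9, 11}
Distinct abstract states = 6

6


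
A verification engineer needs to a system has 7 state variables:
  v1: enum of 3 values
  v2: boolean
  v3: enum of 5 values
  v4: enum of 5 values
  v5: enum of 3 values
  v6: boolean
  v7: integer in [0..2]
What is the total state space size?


State space = product of domain sizes of all variables.
Domain sizes:
  v1 (enum of 3 values): 3
  v2 (boolean): 2
  v3 (enum of 5 values): 5
  v4 (enum of 5 values): 5
  v5 (enum of 3 values): 3
  v6 (boolean): 2
  v7 (integer in [0..2]): 3
Product = 3 * 2 * 5 * 5 * 3 * 2 * 3 = 2700

2700
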